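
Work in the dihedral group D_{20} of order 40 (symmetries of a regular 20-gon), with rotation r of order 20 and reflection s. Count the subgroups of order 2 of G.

|G| = 40 and 2 | 40, so subgroups of order 2 are possible by Lagrange.
The subgroups of order 2 are: {e, r^10}; {e, r^10s}; {e, r^11s}; {e, r^12s}; … (21 in all).
So G has 21 subgroups of order 2.

21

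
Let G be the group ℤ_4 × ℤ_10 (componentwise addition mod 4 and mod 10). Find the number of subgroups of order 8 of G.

|G| = 40 and 8 | 40, so subgroups of order 8 are possible by Lagrange.
The subgroups of order 8 are: {(0,0), (0,5), (1,0), (1,5), (2,0), (2,5), (3,0), (3,5)}.
So G has 1 subgroup of order 8.

1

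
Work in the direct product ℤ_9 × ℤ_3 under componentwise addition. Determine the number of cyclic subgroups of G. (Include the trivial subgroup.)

A cyclic subgroup of order d is generated by each of its φ(d) elements of order d, so the cyclic subgroups of order d number (#elements of order d)/φ(d).
Cyclic subgroups by order — order 1: 1; order 3: 4; order 9: 3.
Total: 8.

8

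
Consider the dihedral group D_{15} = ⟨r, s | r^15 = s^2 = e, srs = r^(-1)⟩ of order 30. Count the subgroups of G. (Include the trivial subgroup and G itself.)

|G| = 30, so by Lagrange every subgroup order divides 30. Divisors: 1, 2, 3, 5, 6, 10, 15, 30.
Subgroups by order — order 1: 1; order 2: 15; order 3: 1; order 5: 1; order 6: 5; order 10: 3; order 15: 1; order 30: 1.
Total: 1 + 15 + 1 + 1 + 5 + 3 + 1 + 1 = 28.

28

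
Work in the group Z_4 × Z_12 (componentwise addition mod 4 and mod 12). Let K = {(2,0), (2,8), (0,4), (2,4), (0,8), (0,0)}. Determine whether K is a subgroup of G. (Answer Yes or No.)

|K| = 6 divides |G| = 48, consistent with Lagrange.
K contains the identity, every element's inverse is in K, and K is closed under +: it is a subgroup.
In fact K = ⟨(2,4)⟩.

Yes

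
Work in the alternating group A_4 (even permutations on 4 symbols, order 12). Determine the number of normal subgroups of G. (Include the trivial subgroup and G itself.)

3

G has 10 subgroups. Checking conjugation-invariance by order — order 1: 1/1 normal; order 2: 0/3 normal; order 3: 0/4 normal; order 4: 1/1 normal; order 12: 1/1 normal.
Total normal subgroups: 3.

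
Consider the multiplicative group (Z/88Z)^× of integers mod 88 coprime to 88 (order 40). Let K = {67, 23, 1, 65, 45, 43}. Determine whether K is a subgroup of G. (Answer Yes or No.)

|K| = 6 does not divide |G| = 40, so by Lagrange K is not a subgroup.

No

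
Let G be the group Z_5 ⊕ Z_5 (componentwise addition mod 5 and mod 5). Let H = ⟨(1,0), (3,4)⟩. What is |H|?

25

|⟨(1,0)⟩| = 5 and |⟨(3,4)⟩| = 5, so |H| is a multiple of lcm(5, 5) = 5 and divides |G| = 25.
Closing {(1,0), (3,4)} under the group operation gives all of G, so |H| = 25.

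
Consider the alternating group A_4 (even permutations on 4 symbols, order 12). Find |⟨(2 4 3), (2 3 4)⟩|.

|⟨(2 4 3)⟩| = 3 and |⟨(2 3 4)⟩| = 3, so |H| is a multiple of lcm(3, 3) = 3 and divides |G| = 12.
Closing under the operation: H = {e, (2 3 4), (2 4 3)}, so |H| = 3.

3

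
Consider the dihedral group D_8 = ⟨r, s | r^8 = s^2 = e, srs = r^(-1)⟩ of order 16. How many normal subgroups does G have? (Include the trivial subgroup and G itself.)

G has 19 subgroups. Checking conjugation-invariance by order — order 1: 1/1 normal; order 2: 1/9 normal; order 4: 1/5 normal; order 8: 3/3 normal; order 16: 1/1 normal.
Total normal subgroups: 7.

7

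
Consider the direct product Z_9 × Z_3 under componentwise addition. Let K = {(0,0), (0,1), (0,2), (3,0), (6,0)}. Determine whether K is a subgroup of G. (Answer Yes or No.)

|K| = 5 does not divide |G| = 27, so by Lagrange K is not a subgroup.

No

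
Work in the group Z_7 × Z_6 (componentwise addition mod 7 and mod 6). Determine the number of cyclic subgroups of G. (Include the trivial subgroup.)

8

A cyclic subgroup of order d is generated by each of its φ(d) elements of order d, so the cyclic subgroups of order d number (#elements of order d)/φ(d).
Cyclic subgroups by order — order 1: 1; order 2: 1; order 3: 1; order 6: 1; order 7: 1; order 14: 1; order 21: 1; order 42: 1.
Total: 8.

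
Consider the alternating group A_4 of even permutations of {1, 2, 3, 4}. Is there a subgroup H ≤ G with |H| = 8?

No

8 does not divide |G| = 12, so by Lagrange no subgroup of order 8 exists.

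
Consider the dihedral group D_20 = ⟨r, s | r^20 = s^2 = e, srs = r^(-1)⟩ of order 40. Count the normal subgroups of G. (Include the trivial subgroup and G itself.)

9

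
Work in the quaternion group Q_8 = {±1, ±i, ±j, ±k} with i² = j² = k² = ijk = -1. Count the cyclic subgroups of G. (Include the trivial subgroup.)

5

Each element a generates a cyclic subgroup ⟨a⟩; distinct elements may generate the same one (a cyclic group of order d has φ(d) generators).
Cyclic subgroups by order — order 1: 1; order 2: 1; order 4: 3.
Total: 5.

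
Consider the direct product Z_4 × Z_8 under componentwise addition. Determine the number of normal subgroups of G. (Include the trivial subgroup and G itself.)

G is abelian, so every subgroup is normal.
G has 22 subgroups in total, hence 22 normal subgroups.

22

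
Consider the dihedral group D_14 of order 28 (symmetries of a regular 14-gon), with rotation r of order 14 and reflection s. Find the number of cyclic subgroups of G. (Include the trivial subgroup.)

A cyclic subgroup of order d is generated by each of its φ(d) elements of order d, so the cyclic subgroups of order d number (#elements of order d)/φ(d).
Cyclic subgroups by order — order 1: 1; order 2: 15; order 7: 1; order 14: 1.
Total: 18.

18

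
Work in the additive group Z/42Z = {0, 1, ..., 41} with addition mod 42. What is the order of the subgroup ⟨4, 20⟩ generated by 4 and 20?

|⟨4⟩| = 21 and |⟨20⟩| = 21, so |H| is a multiple of lcm(21, 21) = 21 and divides |G| = 42.
Closing under the operation: H = {0, 2, 4, 6, 8, 10, 12, 14, 16, 18, 20, 22, 24, 26, 28, 30, 32, 34, 36, 38, 40}, so |H| = 21.

21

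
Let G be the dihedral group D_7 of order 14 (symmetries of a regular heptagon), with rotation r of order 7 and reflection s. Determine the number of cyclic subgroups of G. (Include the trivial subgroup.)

A cyclic subgroup of order d is generated by each of its φ(d) elements of order d, so the cyclic subgroups of order d number (#elements of order d)/φ(d).
Cyclic subgroups by order — order 1: 1; order 2: 7; order 7: 1.
Total: 9.

9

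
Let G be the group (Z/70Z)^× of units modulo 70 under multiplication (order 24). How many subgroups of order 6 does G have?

3

|G| = 24 and 6 | 24, so subgroups of order 6 are possible by Lagrange.
The subgroups of order 6 are: {1, 11, 19, 51, 59, 69}; {1, 9, 11, 29, 39, 51}; {1, 11, 31, 41, 51, 61}.
So G has 3 subgroups of order 6.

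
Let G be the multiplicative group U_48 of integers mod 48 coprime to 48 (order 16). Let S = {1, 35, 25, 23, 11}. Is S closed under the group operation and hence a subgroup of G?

|S| = 5 does not divide |G| = 16, so by Lagrange S is not a subgroup.

No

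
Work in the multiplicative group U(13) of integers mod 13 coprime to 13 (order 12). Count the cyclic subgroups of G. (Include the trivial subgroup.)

6

Group the elements of G by the cyclic subgroup they generate; each cyclic subgroup of order d accounts for φ(d) elements.
Cyclic subgroups by order — order 1: 1; order 2: 1; order 3: 1; order 4: 1; order 6: 1; order 12: 1.
Total: 6.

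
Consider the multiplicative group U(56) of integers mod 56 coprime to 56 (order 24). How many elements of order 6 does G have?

14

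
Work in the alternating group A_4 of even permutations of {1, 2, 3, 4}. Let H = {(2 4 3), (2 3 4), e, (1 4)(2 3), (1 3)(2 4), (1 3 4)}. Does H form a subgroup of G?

(1 3 4) ∈ H but its inverse (1 4 3) ∉ H, so H is not a subgroup.

No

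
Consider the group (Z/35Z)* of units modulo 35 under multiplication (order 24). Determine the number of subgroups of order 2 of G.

3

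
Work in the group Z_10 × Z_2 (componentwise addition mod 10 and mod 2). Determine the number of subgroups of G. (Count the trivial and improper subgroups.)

10

|G| = 20, so by Lagrange every subgroup order divides 20. Divisors: 1, 2, 4, 5, 10, 20.
Subgroups by order — order 1: 1; order 2: 3; order 4: 1; order 5: 1; order 10: 3; order 20: 1.
Total: 1 + 3 + 1 + 1 + 3 + 1 = 10.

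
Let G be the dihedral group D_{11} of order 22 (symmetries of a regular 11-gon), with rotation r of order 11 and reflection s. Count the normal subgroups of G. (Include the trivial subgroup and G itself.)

G has 14 subgroups. Checking conjugation-invariance by order — order 1: 1/1 normal; order 2: 0/11 normal; order 11: 1/1 normal; order 22: 1/1 normal.
Total normal subgroups: 3.

3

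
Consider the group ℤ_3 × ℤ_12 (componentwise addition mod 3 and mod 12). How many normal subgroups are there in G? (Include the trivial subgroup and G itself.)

18

G is abelian, so every subgroup is normal.
G has 18 subgroups in total, hence 18 normal subgroups.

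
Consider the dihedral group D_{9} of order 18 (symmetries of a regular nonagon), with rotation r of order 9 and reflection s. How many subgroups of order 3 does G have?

1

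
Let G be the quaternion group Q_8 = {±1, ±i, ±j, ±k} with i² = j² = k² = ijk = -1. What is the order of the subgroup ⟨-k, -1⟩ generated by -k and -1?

4

|⟨-k⟩| = 4 and |⟨-1⟩| = 2, so |H| is a multiple of lcm(4, 2) = 4 and divides |G| = 8.
Closing under the operation: H = {1, -1, k, -k}, so |H| = 4.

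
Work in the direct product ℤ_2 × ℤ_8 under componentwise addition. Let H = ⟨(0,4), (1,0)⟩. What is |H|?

|⟨(0,4)⟩| = 2 and |⟨(1,0)⟩| = 2, so |H| is a multiple of lcm(2, 2) = 2 and divides |G| = 16.
Closing under the operation: H = {(0,0), (0,4), (1,0), (1,4)}, so |H| = 4.

4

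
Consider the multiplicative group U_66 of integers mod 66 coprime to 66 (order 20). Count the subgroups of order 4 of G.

1

|G| = 20 and 4 | 20, so subgroups of order 4 are possible by Lagrange.
The subgroups of order 4 are: {1, 23, 43, 65}.
So G has 1 subgroup of order 4.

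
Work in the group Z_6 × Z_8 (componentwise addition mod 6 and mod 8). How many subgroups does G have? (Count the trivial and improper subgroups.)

|G| = 48, so by Lagrange every subgroup order divides 48. Divisors: 1, 2, 3, 4, 6, 8, 12, 16, 24, 48.
Subgroups by order — order 1: 1; order 2: 3; order 3: 1; order 4: 3; order 6: 3; order 8: 3; order 12: 3; order 16: 1; order 24: 3; order 48: 1.
Total: 1 + 3 + 1 + 3 + 3 + 3 + 3 + 1 + 3 + 1 = 22.

22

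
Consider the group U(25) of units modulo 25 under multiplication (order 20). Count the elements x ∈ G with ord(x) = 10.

4

The elements of order 10 are: 4, 9, 14, 19.
That's 4.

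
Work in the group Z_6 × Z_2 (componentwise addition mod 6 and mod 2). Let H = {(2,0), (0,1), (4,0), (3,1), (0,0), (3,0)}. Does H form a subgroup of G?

Closure fails: (0,1) + (4,0) = (4,1) ∉ H. So H is not a subgroup.

No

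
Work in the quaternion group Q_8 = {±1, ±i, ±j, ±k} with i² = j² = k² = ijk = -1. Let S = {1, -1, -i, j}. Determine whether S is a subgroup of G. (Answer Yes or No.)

No

j ∈ S but its inverse -j ∉ S, so S is not a subgroup.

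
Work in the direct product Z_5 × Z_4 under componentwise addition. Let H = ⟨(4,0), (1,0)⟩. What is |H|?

|⟨(4,0)⟩| = 5 and |⟨(1,0)⟩| = 5, so |H| is a multiple of lcm(5, 5) = 5 and divides |G| = 20.
Closing under the operation: H = {(0,0), (1,0), (2,0), (3,0), (4,0)}, so |H| = 5.

5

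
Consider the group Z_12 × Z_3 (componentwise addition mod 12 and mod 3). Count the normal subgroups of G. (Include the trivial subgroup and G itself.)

18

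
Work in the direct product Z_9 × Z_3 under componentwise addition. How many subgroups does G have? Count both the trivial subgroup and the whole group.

|G| = 27, so by Lagrange every subgroup order divides 27. Divisors: 1, 3, 9, 27.
Subgroups by order — order 1: 1; order 3: 4; order 9: 4; order 27: 1.
Total: 1 + 4 + 4 + 1 = 10.

10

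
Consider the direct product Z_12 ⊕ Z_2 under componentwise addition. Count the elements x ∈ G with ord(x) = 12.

8

An element (a,b) has order lcm(ord(a), ord(b)); count pairs with lcm equal to 12.
Enumerating gives 8 such elements.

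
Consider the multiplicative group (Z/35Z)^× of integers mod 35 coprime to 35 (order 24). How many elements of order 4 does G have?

The elements of order 4 are: 8, 13, 22, 27.
That's 4.

4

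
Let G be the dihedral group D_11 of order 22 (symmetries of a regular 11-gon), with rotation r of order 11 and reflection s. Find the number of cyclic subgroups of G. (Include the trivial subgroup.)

13

A cyclic subgroup of order d is generated by each of its φ(d) elements of order d, so the cyclic subgroups of order d number (#elements of order d)/φ(d).
Cyclic subgroups by order — order 1: 1; order 2: 11; order 11: 1.
Total: 13.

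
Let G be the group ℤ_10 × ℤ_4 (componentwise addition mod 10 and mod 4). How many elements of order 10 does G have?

12

An element (a,b) has order lcm(ord(a), ord(b)); count pairs with lcm equal to 10.
Enumerating gives 12 such elements.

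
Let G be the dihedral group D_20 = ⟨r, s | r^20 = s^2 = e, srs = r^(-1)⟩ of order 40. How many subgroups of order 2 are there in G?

|G| = 40 and 2 | 40, so subgroups of order 2 are possible by Lagrange.
The subgroups of order 2 are: {e, r^10}; {e, r^10s}; {e, r^11s}; {e, r^12s}; … (21 in all).
So G has 21 subgroups of order 2.

21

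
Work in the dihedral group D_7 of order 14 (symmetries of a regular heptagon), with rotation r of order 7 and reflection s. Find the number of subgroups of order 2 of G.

|G| = 14 and 2 | 14, so subgroups of order 2 are possible by Lagrange.
The subgroups of order 2 are: {e, r^2s}; {e, r^3s}; {e, r^4s}; {e, r^5s}; … (7 in all).
So G has 7 subgroups of order 2.

7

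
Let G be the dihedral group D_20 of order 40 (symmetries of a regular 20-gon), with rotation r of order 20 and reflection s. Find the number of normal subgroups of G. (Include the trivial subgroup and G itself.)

9

G has 48 subgroups. Checking conjugation-invariance by order — order 1: 1/1 normal; order 2: 1/21 normal; order 4: 1/11 normal; order 5: 1/1 normal; order 8: 0/5 normal; order 10: 1/5 normal; order 20: 3/3 normal; order 40: 1/1 normal.
Total normal subgroups: 9.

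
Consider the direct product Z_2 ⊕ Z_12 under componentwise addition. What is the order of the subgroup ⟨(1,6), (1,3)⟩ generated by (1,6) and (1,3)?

8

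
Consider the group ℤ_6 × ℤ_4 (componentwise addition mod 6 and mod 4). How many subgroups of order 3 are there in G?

1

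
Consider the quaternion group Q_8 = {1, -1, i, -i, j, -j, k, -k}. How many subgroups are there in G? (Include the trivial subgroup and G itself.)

|G| = 8, so by Lagrange every subgroup order divides 8. Divisors: 1, 2, 4, 8.
Subgroups by order — order 1: 1; order 2: 1; order 4: 3; order 8: 1.
Total: 1 + 1 + 3 + 1 = 6.

6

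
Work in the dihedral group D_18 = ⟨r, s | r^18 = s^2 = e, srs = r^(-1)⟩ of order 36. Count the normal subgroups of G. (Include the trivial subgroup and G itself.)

9

G has 45 subgroups. Checking conjugation-invariance by order — order 1: 1/1 normal; order 2: 1/19 normal; order 3: 1/1 normal; order 4: 0/9 normal; order 6: 1/7 normal; order 9: 1/1 normal; order 12: 0/3 normal; order 18: 3/3 normal; order 36: 1/1 normal.
Total normal subgroups: 9.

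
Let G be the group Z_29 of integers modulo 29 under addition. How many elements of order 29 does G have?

28

In a cyclic group of order 29, the number of elements of order d (for d | 29) is φ(d).
φ(29) = 28.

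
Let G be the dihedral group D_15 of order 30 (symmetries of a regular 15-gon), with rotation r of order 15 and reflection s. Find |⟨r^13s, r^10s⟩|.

|⟨r^13s⟩| = 2 and |⟨r^10s⟩| = 2, so |H| is a multiple of lcm(2, 2) = 2 and divides |G| = 30.
Closing under the operation: H = {e, r^3, r^6, r^9, r^12, rs, r^4s, r^7s, r^10s, r^13s}, so |H| = 10.

10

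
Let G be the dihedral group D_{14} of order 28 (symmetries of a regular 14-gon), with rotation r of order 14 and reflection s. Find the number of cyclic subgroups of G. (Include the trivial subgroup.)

Group the elements of G by the cyclic subgroup they generate; each cyclic subgroup of order d accounts for φ(d) elements.
Cyclic subgroups by order — order 1: 1; order 2: 15; order 7: 1; order 14: 1.
Total: 18.

18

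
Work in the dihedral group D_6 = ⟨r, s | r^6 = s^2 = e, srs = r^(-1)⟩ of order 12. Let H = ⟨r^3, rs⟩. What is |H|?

4

|⟨r^3⟩| = 2 and |⟨rs⟩| = 2, so |H| is a multiple of lcm(2, 2) = 2 and divides |G| = 12.
Closing under the operation: H = {e, r^3, rs, r^4s}, so |H| = 4.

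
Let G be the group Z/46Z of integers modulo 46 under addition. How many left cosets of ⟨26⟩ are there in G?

|⟨26⟩| = 23 and |G| = 46.
By Lagrange, [G : H] = |G|/|H| = 46/23 = 2.

2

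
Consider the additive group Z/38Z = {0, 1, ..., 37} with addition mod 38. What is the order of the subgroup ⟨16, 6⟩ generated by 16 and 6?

|⟨16⟩| = 19 and |⟨6⟩| = 19, so |H| is a multiple of lcm(19, 19) = 19 and divides |G| = 38.
Closing under the operation: H = {0, 2, 4, 6, 8, 10, 12, 14, 16, 18, 20, 22, 24, 26, 28, 30, 32, 34, 36}, so |H| = 19.

19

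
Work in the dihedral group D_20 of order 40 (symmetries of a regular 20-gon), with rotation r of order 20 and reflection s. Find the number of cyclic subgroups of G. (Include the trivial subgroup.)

26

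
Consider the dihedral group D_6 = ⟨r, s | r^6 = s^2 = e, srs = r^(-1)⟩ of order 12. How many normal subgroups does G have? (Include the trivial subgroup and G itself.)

7

G has 16 subgroups. Checking conjugation-invariance by order — order 1: 1/1 normal; order 2: 1/7 normal; order 3: 1/1 normal; order 4: 0/3 normal; order 6: 3/3 normal; order 12: 1/1 normal.
Total normal subgroups: 7.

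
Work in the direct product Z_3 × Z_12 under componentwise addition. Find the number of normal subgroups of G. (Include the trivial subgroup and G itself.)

18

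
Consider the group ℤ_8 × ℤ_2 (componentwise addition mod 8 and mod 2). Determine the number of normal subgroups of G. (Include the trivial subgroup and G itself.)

G is abelian, so every subgroup is normal.
G has 11 subgroups in total, hence 11 normal subgroups.

11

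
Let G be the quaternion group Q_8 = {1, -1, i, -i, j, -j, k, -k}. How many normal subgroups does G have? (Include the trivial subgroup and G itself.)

G has 6 subgroups. Checking conjugation-invariance by order — order 1: 1/1 normal; order 2: 1/1 normal; order 4: 3/3 normal; order 8: 1/1 normal.
Total normal subgroups: 6.

6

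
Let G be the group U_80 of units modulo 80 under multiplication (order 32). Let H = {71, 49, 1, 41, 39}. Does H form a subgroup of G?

|H| = 5 does not divide |G| = 32, so by Lagrange H is not a subgroup.

No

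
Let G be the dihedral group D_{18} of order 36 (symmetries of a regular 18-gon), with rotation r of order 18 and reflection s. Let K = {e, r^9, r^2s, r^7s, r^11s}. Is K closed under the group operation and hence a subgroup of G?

No

|K| = 5 does not divide |G| = 36, so by Lagrange K is not a subgroup.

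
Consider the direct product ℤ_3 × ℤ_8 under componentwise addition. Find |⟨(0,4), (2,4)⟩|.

6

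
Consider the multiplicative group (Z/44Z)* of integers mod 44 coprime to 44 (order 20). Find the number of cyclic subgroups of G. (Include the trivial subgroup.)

A cyclic subgroup of order d is generated by each of its φ(d) elements of order d, so the cyclic subgroups of order d number (#elements of order d)/φ(d).
Cyclic subgroups by order — order 1: 1; order 2: 3; order 5: 1; order 10: 3.
Total: 8.

8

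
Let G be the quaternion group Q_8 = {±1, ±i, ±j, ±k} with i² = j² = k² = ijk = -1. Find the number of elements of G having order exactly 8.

0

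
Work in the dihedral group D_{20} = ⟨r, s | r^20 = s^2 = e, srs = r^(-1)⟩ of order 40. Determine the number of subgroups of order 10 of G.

5

|G| = 40 and 10 | 40, so subgroups of order 10 are possible by Lagrange.
The subgroups of order 10 are: {e, r^2, r^4, r^6, r^8, r^10, r^12, r^14, r^16, r^18}; {e, r^4, r^8, r^12, r^16, r^2s, r^6s, r^10s, r^14s, r^18s}; {e, r^4, r^8, r^12, r^16, r^3s, r^7s, r^11s, r^15s, r^19s}; {e, r^4, r^8, r^12, r^16, s, r^4s, r^8s, r^12s, r^16s}; … (5 in all).
So G has 5 subgroups of order 10.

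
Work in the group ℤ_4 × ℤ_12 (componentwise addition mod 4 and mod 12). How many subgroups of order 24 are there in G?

3

|G| = 48 and 24 | 48, so subgroups of order 24 are possible by Lagrange.
The subgroups of order 24 are: {(0,0), (0,1), (0,2), (0,3), (0,4), (0,5), (0,6), (0,7), (0,8), (0,9), (0,10), (0,11), (2,0), (2,1), (2,2), (2,3), (2,4), (2,5), (2,6), (2,7), (2,8), (2,9), (2,10), (2,11)}; {(0,0), (0,2), (0,4), (0,6), (0,8), (0,10), (1,0), (1,2), (1,4), (1,6), (1,8), (1,10), (2,0), (2,2), (2,4), (2,6), (2,8), (2,10), (3,0), (3,2), (3,4), (3,6), (3,8), (3,10)}; {(0,0), (0,2), (0,4), (0,6), (0,8), (0,10), (1,1), (1,3), (1,5), (1,7), (1,9), (1,11), (2,0), (2,2), (2,4), (2,6), (2,8), (2,10), (3,1), (3,3), (3,5), (3,7), (3,9), (3,11)}.
So G has 3 subgroups of order 24.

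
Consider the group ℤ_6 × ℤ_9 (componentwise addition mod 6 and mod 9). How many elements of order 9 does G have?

An element (a,b) has order lcm(ord(a), ord(b)); count pairs with lcm equal to 9.
Enumerating gives 18 such elements.

18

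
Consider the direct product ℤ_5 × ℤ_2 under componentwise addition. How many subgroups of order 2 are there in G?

|G| = 10 and 2 | 10, so subgroups of order 2 are possible by Lagrange.
The subgroups of order 2 are: {(0,0), (0,1)}.
So G has 1 subgroup of order 2.

1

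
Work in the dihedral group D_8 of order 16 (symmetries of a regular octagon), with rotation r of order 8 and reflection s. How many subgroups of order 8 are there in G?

|G| = 16 and 8 | 16, so subgroups of order 8 are possible by Lagrange.
The subgroups of order 8 are: {e, r, r^2, r^3, r^4, r^5, r^6, r^7}; {e, r^2, r^4, r^6, s, r^2s, r^4s, r^6s}; {e, r^2, r^4, r^6, rs, r^3s, r^5s, r^7s}.
So G has 3 subgroups of order 8.

3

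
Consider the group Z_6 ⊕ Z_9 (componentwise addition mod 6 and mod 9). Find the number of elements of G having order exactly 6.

An element (a,b) has order lcm(ord(a), ord(b)); count pairs with lcm equal to 6.
Enumerating gives 8 such elements.

8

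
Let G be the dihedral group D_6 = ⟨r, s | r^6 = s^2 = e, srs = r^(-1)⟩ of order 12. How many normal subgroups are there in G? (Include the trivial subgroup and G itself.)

G has 16 subgroups. Checking conjugation-invariance by order — order 1: 1/1 normal; order 2: 1/7 normal; order 3: 1/1 normal; order 4: 0/3 normal; order 6: 3/3 normal; order 12: 1/1 normal.
Total normal subgroups: 7.

7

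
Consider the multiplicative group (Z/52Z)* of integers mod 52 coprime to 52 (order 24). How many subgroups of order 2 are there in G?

|G| = 24 and 2 | 24, so subgroups of order 2 are possible by Lagrange.
The subgroups of order 2 are: {1, 25}; {1, 27}; {1, 51}.
So G has 3 subgroups of order 2.

3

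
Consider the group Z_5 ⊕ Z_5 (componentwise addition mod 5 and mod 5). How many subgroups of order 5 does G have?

6

|G| = 25 and 5 | 25, so subgroups of order 5 are possible by Lagrange.
The subgroups of order 5 are: {(0,0), (0,1), (0,2), (0,3), (0,4)}; {(0,0), (1,0), (2,0), (3,0), (4,0)}; {(0,0), (1,1), (2,2), (3,3), (4,4)}; {(0,0), (1,2), (2,4), (3,1), (4,3)}; … (6 in all).
So G has 6 subgroups of order 5.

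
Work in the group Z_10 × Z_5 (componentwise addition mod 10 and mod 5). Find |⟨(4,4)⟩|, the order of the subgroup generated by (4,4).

The order of (4,4) in Z_10 × Z_5 is lcm(ord(4) in Z_10, ord(4) in Z_5).
ord(4) = 5 and ord(4) = 5, so |⟨(4,4)⟩| = lcm(5, 5) = 5.

5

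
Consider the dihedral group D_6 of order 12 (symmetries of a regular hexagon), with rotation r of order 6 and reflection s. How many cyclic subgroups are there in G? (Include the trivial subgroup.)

10

Each element a generates a cyclic subgroup ⟨a⟩; distinct elements may generate the same one (a cyclic group of order d has φ(d) generators).
Cyclic subgroups by order — order 1: 1; order 2: 7; order 3: 1; order 6: 1.
Total: 10.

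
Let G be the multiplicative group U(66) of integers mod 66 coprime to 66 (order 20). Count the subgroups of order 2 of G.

3

|G| = 20 and 2 | 20, so subgroups of order 2 are possible by Lagrange.
The subgroups of order 2 are: {1, 23}; {1, 43}; {1, 65}.
So G has 3 subgroups of order 2.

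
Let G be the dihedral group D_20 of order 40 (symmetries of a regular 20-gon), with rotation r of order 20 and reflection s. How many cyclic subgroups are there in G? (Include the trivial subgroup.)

Each element a generates a cyclic subgroup ⟨a⟩; distinct elements may generate the same one (a cyclic group of order d has φ(d) generators).
Cyclic subgroups by order — order 1: 1; order 2: 21; order 4: 1; order 5: 1; order 10: 1; order 20: 1.
Total: 26.

26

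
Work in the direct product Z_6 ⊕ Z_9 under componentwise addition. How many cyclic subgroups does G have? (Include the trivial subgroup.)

16

Each element a generates a cyclic subgroup ⟨a⟩; distinct elements may generate the same one (a cyclic group of order d has φ(d) generators).
Cyclic subgroups by order — order 1: 1; order 2: 1; order 3: 4; order 6: 4; order 9: 3; order 18: 3.
Total: 16.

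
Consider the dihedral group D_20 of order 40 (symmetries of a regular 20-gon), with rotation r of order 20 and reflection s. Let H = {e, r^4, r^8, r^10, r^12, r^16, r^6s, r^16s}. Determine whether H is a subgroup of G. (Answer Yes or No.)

Closure fails: r^4 · r^6s = r^10s ∉ H. So H is not a subgroup.

No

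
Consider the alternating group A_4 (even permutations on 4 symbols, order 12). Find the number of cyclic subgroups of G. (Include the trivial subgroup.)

A cyclic subgroup of order d is generated by each of its φ(d) elements of order d, so the cyclic subgroups of order d number (#elements of order d)/φ(d).
Cyclic subgroups by order — order 1: 1; order 2: 3; order 3: 4.
Total: 8.

8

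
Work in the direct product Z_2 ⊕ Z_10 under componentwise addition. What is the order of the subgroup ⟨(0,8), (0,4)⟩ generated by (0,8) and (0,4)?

|⟨(0,8)⟩| = 5 and |⟨(0,4)⟩| = 5, so |H| is a multiple of lcm(5, 5) = 5 and divides |G| = 20.
Closing under the operation: H = {(0,0), (0,2), (0,4), (0,6), (0,8)}, so |H| = 5.

5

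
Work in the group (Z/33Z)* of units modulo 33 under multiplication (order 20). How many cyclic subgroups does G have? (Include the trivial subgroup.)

8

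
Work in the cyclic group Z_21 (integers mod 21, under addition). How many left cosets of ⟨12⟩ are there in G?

|⟨12⟩| = 7 and |G| = 21.
By Lagrange, [G : H] = |G|/|H| = 21/7 = 3.

3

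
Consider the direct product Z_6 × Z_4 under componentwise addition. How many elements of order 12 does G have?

8

An element (a,b) has order lcm(ord(a), ord(b)); count pairs with lcm equal to 12.
Enumerating gives 8 such elements.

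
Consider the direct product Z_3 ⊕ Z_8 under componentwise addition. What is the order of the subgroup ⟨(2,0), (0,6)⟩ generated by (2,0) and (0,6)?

12

|⟨(2,0)⟩| = 3 and |⟨(0,6)⟩| = 4, so |H| is a multiple of lcm(3, 4) = 12 and divides |G| = 24.
Closing under the operation: H = {(0,0), (0,2), (0,4), (0,6), (1,0), (1,2), (1,4), (1,6), (2,0), (2,2), (2,4), (2,6)}, so |H| = 12.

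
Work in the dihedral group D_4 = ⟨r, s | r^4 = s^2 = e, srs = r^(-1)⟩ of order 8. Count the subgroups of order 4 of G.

3

|G| = 8 and 4 | 8, so subgroups of order 4 are possible by Lagrange.
The subgroups of order 4 are: {e, r, r^2, r^3}; {e, r^2, s, r^2s}; {e, r^2, rs, r^3s}.
So G has 3 subgroups of order 4.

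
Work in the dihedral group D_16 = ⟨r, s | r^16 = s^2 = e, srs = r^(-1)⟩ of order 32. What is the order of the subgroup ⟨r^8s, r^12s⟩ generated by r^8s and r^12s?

|⟨r^8s⟩| = 2 and |⟨r^12s⟩| = 2, so |H| is a multiple of lcm(2, 2) = 2 and divides |G| = 32.
Closing under the operation: H = {e, r^4, r^8, r^12, s, r^4s, r^8s, r^12s}, so |H| = 8.

8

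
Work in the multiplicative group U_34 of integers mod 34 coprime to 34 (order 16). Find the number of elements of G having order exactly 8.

The elements of order 8 are: 9, 15, 19, 25.
That's 4.

4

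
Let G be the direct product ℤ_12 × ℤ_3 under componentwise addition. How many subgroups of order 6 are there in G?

4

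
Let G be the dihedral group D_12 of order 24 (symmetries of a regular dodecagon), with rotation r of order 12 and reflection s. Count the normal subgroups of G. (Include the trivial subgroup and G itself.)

G has 34 subgroups. Checking conjugation-invariance by order — order 1: 1/1 normal; order 2: 1/13 normal; order 3: 1/1 normal; order 4: 1/7 normal; order 6: 1/5 normal; order 8: 0/3 normal; order 12: 3/3 normal; order 24: 1/1 normal.
Total normal subgroups: 9.

9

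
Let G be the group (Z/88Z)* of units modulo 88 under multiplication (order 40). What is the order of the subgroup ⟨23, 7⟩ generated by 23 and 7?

20

|⟨23⟩| = 2 and |⟨7⟩| = 10, so |H| is a multiple of lcm(2, 10) = 10 and divides |G| = 40.
Closing under the operation: H = {1, 7, 9, 15, 17, 23, 25, 31, 39, 41, 47, 49, 57, 63, 65, 71, 73, 79, 81, 87}, so |H| = 20.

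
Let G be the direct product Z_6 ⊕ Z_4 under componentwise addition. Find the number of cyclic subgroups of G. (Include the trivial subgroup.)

Group the elements of G by the cyclic subgroup they generate; each cyclic subgroup of order d accounts for φ(d) elements.
Cyclic subgroups by order — order 1: 1; order 2: 3; order 3: 1; order 4: 2; order 6: 3; order 12: 2.
Total: 12.

12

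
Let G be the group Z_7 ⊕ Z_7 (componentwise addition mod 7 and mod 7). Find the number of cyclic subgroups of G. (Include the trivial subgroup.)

9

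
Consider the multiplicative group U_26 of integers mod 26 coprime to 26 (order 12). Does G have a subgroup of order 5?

5 does not divide |G| = 12, so by Lagrange no subgroup of order 5 exists.

No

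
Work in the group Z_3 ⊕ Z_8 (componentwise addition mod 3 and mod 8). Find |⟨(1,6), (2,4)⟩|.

|⟨(1,6)⟩| = 12 and |⟨(2,4)⟩| = 6, so |H| is a multiple of lcm(12, 6) = 12 and divides |G| = 24.
Closing under the operation: H = {(0,0), (0,2), (0,4), (0,6), (1,0), (1,2), (1,4), (1,6), (2,0), (2,2), (2,4), (2,6)}, so |H| = 12.

12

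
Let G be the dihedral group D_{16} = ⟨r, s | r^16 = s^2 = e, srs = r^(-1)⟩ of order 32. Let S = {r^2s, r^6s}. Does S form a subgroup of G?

No

The identity e ∉ S, so S is not a subgroup.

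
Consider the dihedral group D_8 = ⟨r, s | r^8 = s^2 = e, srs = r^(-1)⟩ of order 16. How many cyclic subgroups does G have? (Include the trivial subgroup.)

12

A cyclic subgroup of order d is generated by each of its φ(d) elements of order d, so the cyclic subgroups of order d number (#elements of order d)/φ(d).
Cyclic subgroups by order — order 1: 1; order 2: 9; order 4: 1; order 8: 1.
Total: 12.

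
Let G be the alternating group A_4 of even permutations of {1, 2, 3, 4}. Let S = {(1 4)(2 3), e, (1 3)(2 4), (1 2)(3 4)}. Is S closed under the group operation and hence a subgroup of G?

|S| = 4 divides |G| = 12, consistent with Lagrange.
S contains the identity, every element's inverse is in S, and S is closed under ∘: it is a subgroup.

Yes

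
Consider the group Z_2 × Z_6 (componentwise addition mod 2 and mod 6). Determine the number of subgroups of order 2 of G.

3

|G| = 12 and 2 | 12, so subgroups of order 2 are possible by Lagrange.
The subgroups of order 2 are: {(0,0), (0,3)}; {(0,0), (1,0)}; {(0,0), (1,3)}.
So G has 3 subgroups of order 2.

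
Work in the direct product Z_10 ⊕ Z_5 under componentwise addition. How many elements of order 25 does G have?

0

An element (a,b) has order lcm(ord(a), ord(b)); count pairs with lcm equal to 25.
Enumerating gives 0 such elements.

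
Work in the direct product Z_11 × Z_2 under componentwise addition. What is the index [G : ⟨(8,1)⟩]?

|⟨(8,1)⟩| = 22 and |G| = 22.
By Lagrange, [G : H] = |G|/|H| = 22/22 = 1.

1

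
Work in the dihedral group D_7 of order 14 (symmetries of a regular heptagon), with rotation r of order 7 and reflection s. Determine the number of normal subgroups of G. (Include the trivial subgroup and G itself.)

G has 10 subgroups. Checking conjugation-invariance by order — order 1: 1/1 normal; order 2: 0/7 normal; order 7: 1/1 normal; order 14: 1/1 normal.
Total normal subgroups: 3.

3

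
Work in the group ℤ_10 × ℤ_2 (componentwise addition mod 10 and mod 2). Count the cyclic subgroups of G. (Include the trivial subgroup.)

Each element a generates a cyclic subgroup ⟨a⟩; distinct elements may generate the same one (a cyclic group of order d has φ(d) generators).
Cyclic subgroups by order — order 1: 1; order 2: 3; order 5: 1; order 10: 3.
Total: 8.

8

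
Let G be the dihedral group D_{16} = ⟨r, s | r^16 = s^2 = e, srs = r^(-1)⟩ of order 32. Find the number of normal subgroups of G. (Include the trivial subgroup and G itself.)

8

G has 36 subgroups. Checking conjugation-invariance by order — order 1: 1/1 normal; order 2: 1/17 normal; order 4: 1/9 normal; order 8: 1/5 normal; order 16: 3/3 normal; order 32: 1/1 normal.
Total normal subgroups: 8.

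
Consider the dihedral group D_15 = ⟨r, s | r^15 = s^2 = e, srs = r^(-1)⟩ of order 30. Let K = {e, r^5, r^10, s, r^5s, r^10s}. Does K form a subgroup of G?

Yes

|K| = 6 divides |G| = 30, consistent with Lagrange.
K contains the identity, every element's inverse is in K, and K is closed under ·: it is a subgroup.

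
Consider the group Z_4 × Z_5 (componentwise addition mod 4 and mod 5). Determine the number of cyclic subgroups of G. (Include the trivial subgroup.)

A cyclic subgroup of order d is generated by each of its φ(d) elements of order d, so the cyclic subgroups of order d number (#elements of order d)/φ(d).
Cyclic subgroups by order — order 1: 1; order 2: 1; order 4: 1; order 5: 1; order 10: 1; order 20: 1.
Total: 6.

6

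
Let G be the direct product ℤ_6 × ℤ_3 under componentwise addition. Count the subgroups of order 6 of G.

4

|G| = 18 and 6 | 18, so subgroups of order 6 are possible by Lagrange.
The subgroups of order 6 are: {(0,0), (0,1), (0,2), (3,0), (3,1), (3,2)}; {(0,0), (1,0), (2,0), (3,0), (4,0), (5,0)}; {(0,0), (1,1), (2,2), (3,0), (4,1), (5,2)}; {(0,0), (1,2), (2,1), (3,0), (4,2), (5,1)}.
So G has 4 subgroups of order 6.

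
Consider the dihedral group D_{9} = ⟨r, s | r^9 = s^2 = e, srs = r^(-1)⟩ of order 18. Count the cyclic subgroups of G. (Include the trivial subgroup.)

Group the elements of G by the cyclic subgroup they generate; each cyclic subgroup of order d accounts for φ(d) elements.
Cyclic subgroups by order — order 1: 1; order 2: 9; order 3: 1; order 9: 1.
Total: 12.

12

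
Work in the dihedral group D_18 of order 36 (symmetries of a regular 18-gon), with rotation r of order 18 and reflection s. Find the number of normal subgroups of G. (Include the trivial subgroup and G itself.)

G has 45 subgroups. Checking conjugation-invariance by order — order 1: 1/1 normal; order 2: 1/19 normal; order 3: 1/1 normal; order 4: 0/9 normal; order 6: 1/7 normal; order 9: 1/1 normal; order 12: 0/3 normal; order 18: 3/3 normal; order 36: 1/1 normal.
Total normal subgroups: 9.

9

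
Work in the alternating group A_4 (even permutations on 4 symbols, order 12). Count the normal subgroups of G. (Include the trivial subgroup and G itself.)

3

G has 10 subgroups. Checking conjugation-invariance by order — order 1: 1/1 normal; order 2: 0/3 normal; order 3: 0/4 normal; order 4: 1/1 normal; order 12: 1/1 normal.
Total normal subgroups: 3.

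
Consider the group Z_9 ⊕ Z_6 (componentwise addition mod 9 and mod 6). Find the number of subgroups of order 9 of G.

4

|G| = 54 and 9 | 54, so subgroups of order 9 are possible by Lagrange.
The subgroups of order 9 are: {(0,0), (0,2), (0,4), (3,0), (3,2), (3,4), (6,0), (6,2), (6,4)}; {(0,0), (1,0), (2,0), (3,0), (4,0), (5,0), (6,0), (7,0), (8,0)}; {(0,0), (1,2), (2,4), (3,0), (4,2), (5,4), (6,0), (7,2), (8,4)}; {(0,0), (1,4), (2,2), (3,0), (4,4), (5,2), (6,0), (7,4), (8,2)}.
So G has 4 subgroups of order 9.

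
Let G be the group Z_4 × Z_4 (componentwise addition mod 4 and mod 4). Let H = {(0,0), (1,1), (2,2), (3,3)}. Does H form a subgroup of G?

|H| = 4 divides |G| = 16, consistent with Lagrange.
H contains the identity, every element's inverse is in H, and H is closed under +: it is a subgroup.
In fact H = ⟨(1,1)⟩.

Yes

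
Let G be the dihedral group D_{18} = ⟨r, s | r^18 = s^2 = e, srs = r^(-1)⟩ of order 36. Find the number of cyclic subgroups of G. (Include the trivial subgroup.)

24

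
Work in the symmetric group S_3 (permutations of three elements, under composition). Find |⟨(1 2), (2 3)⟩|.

6

|⟨(1 2)⟩| = 2 and |⟨(2 3)⟩| = 2, so |H| is a multiple of lcm(2, 2) = 2 and divides |G| = 6.
Closing {(1 2), (2 3)} under the group operation gives all of G, so |H| = 6.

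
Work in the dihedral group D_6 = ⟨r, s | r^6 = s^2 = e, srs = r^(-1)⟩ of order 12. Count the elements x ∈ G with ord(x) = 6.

2

The elements of order 6 are: r, r^5.
That's 2.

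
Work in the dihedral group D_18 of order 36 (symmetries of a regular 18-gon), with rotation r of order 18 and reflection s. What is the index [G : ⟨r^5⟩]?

2

|⟨r^5⟩| = 18 and |G| = 36.
By Lagrange, [G : H] = |G|/|H| = 36/18 = 2.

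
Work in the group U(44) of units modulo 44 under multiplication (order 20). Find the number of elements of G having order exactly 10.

Enumerating element orders in G gives 12 elements of order 10.

12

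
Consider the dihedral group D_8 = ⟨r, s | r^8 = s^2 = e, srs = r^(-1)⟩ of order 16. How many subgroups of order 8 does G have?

3

|G| = 16 and 8 | 16, so subgroups of order 8 are possible by Lagrange.
The subgroups of order 8 are: {e, r, r^2, r^3, r^4, r^5, r^6, r^7}; {e, r^2, r^4, r^6, s, r^2s, r^4s, r^6s}; {e, r^2, r^4, r^6, rs, r^3s, r^5s, r^7s}.
So G has 3 subgroups of order 8.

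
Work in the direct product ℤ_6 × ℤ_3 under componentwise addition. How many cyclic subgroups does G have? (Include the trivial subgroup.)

Each element a generates a cyclic subgroup ⟨a⟩; distinct elements may generate the same one (a cyclic group of order d has φ(d) generators).
Cyclic subgroups by order — order 1: 1; order 2: 1; order 3: 4; order 6: 4.
Total: 10.

10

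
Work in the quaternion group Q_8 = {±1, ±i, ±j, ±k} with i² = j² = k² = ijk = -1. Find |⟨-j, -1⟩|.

|⟨-j⟩| = 4 and |⟨-1⟩| = 2, so |H| is a multiple of lcm(4, 2) = 4 and divides |G| = 8.
Closing under the operation: H = {1, -1, j, -j}, so |H| = 4.

4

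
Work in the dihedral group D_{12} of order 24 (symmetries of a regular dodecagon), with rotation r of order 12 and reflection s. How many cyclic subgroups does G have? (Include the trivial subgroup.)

18

Each element a generates a cyclic subgroup ⟨a⟩; distinct elements may generate the same one (a cyclic group of order d has φ(d) generators).
Cyclic subgroups by order — order 1: 1; order 2: 13; order 3: 1; order 4: 1; order 6: 1; order 12: 1.
Total: 18.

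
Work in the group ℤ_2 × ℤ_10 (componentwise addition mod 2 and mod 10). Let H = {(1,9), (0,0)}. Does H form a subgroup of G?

No

(1,9) ∈ H but its inverse (1,1) ∉ H, so H is not a subgroup.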